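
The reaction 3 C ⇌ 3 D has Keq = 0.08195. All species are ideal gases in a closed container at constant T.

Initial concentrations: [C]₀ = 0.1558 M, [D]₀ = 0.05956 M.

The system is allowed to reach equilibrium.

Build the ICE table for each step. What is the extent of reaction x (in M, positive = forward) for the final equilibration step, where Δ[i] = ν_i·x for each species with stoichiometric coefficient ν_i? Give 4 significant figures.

Q₀ = 0.05587 vs Keq = 0.08195 ⇒ Q<K, forward
Step 1:
                    C           D
  I            0.1558     0.05956
  C         -0.005656    0.005656
  E            0.1501     0.06522
  solve Keq expr → x = 0.001885; check Q = 0.08195

x = 0.001885 M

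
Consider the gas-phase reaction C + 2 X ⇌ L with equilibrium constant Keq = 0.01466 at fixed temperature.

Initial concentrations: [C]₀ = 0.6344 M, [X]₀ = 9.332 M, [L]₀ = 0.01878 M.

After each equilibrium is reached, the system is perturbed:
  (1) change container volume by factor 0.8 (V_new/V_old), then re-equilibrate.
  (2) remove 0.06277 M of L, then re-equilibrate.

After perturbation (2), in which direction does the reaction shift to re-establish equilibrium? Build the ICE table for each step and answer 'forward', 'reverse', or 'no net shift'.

Direction: forward

Q₀ = 3.3992e-04 vs Keq = 0.01466 ⇒ Q<K, forward
Step 1:
                  C         X         L
  Initial    0.6344     9.332   0.01878
  Change    -0.3242   -0.6483    0.3242
  Equil      0.3102     8.684    0.3429
  solve Keq expr → x = 0.3242; check Q = 0.01466
Then change container volume by factor 0.8 (V_new/V_old).
Step 2:
                  C         X         L
  Initial    0.3878     10.85    0.4287
  Change   -0.08258   -0.1652   0.08258
  Equil      0.3052     10.69    0.5113
  solve Keq expr → x = 0.08258; check Q = 0.01466
Then remove 0.06277 M of L.
Step 3:
                  C         X         L
  Initial    0.3052     10.69    0.4485
  Change   -0.02201  -0.04401   0.02201
  Equil      0.2832     10.65    0.4705
  solve Keq expr → x = 0.02201; check Q = 0.01466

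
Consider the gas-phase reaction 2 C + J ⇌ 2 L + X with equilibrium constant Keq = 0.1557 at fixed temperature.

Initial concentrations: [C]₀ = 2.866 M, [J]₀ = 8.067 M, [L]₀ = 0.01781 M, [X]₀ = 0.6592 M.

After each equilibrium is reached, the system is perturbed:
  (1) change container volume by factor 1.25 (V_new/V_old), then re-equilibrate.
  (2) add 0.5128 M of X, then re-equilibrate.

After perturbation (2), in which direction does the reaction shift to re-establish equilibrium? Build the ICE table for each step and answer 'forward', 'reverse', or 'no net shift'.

Q₀ = 3.1556e-06 vs Keq = 0.1557 ⇒ Q<K, forward
Step 1:
                   C          J          L          X
  I            2.866      8.067    0.01781     0.6592
  C           -1.368     -0.684      1.368      0.684
  E            1.498      7.383      1.386      1.343
  solve Keq expr → x = 0.684; check Q = 0.1557
Then change container volume by factor 1.25 (V_new/V_old).
Step 2:
                   C          J          L          X
  I            1.198      5.906      1.109      1.075
  C                0          0          0          0
  E            1.198      5.906      1.109      1.075
  solve Keq expr → x = 0; check Q = 0.1557
Then add 0.5128 M of X.
Step 3:
                   C          J          L          X
  I            1.198      5.906      1.109      1.587
  C           0.1001    0.05005    -0.1001   -0.05005
  E            1.298      5.956      1.009      1.537
  solve Keq expr → x = -0.05005; check Q = 0.1557

Direction: reverse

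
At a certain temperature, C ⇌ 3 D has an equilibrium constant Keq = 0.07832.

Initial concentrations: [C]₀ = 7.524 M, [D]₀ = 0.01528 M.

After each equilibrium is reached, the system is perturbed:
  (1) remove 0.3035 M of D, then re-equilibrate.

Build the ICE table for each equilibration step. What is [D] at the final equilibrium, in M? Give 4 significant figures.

[D]_eq = 0.8244 M

Q₀ = 4.7416e-07 vs Keq = 0.07832 ⇒ Q<K, forward
Step 1:
                   C          D
  init         7.524    0.01528
  Δ           -0.271     0.8129
  eq           7.253     0.8282
  solve Keq expr → x = 0.271; check Q = 0.07832
Then remove 0.3035 M of D.
Step 2:
                   C          D
  init         7.253     0.5247
  Δ         -0.09989     0.2997
  eq           7.153     0.8244
  solve Keq expr → x = 0.09989; check Q = 0.07832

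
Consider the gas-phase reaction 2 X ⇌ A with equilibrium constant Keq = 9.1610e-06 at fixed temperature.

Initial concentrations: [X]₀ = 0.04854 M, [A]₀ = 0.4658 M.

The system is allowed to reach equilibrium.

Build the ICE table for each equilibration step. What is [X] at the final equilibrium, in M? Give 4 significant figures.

Q₀ = 197.7 vs Keq = 9.1610e-06 ⇒ Q>K, reverse
Step 1:
                    X           A
  Initial     0.04854      0.4658
  Change       0.9316     -0.4658
  Equil        0.9801  8.8004e-06
  solve Keq expr → x = -0.4658; check Q = 9.1610e-06

[X]_eq = 0.9801 M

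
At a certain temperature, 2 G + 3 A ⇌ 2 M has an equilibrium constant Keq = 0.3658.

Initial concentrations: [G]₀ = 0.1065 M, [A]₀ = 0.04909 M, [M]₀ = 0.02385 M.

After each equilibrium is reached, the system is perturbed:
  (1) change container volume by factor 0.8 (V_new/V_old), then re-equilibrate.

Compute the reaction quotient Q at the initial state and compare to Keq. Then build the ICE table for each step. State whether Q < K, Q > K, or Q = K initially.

Q₀ = 423.9 vs Keq = 0.3658 ⇒ Q>K, reverse
Step 1:
                    G           A           M
  I            0.1065     0.04909     0.02385
  C           0.02202     0.03303    -0.02202
  E            0.1285     0.08212    0.001829
  solve Keq expr → x = -0.01101; check Q = 0.3658
Then change container volume by factor 0.8 (V_new/V_old).
Step 2:
                    G           A           M
  I            0.1607      0.1027    0.002287
  C       -8.3445e-04   -0.001252  8.3445e-04
  E            0.1598      0.1014    0.003121
  solve Keq expr → x = 4.1722e-04; check Q = 0.3658

Q₀ = 423.9; Q > K (proceeds reverse)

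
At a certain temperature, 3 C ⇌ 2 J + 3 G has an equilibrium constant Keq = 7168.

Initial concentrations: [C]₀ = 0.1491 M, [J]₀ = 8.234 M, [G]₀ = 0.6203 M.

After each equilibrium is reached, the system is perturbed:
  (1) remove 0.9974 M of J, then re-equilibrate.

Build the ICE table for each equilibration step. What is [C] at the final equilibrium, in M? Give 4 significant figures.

[C]_eq = 0.1252 M

Q₀ = 4882 vs Keq = 7168 ⇒ Q<K, forward
Step 1:
                    C           J           G
  init         0.1491       8.234      0.6203
  Δ           -0.0147    0.009801      0.0147
  eq           0.1344       8.244       0.635
  solve Keq expr → x = 0.004901; check Q = 7168
Then remove 0.9974 M of J.
Step 2:
                    C           J           G
  init         0.1344       7.246       0.635
  Δ         -0.009212    0.006141    0.009212
  eq           0.1252       7.253      0.6442
  solve Keq expr → x = 0.003071; check Q = 7168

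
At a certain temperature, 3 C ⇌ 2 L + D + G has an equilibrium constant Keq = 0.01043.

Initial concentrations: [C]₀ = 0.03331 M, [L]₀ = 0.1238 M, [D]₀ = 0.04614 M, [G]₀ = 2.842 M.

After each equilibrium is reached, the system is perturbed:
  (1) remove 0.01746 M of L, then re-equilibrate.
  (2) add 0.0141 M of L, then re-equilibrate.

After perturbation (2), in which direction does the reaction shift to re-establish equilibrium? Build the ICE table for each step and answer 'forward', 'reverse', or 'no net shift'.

Direction: reverse

Q₀ = 54.38 vs Keq = 0.01043 ⇒ Q>K, reverse
Step 1:
                    C           L           D           G
  Initial     0.03331      0.1238     0.04614       2.842
  Change       0.1187    -0.07915    -0.03958    -0.03958
  Equil         0.152     0.04465    0.006563       2.802
  solve Keq expr → x = -0.03958; check Q = 0.01043
Then remove 0.01746 M of L.
Step 2:
                    C           L           D           G
  Initial       0.152     0.02719    0.006563       2.802
  Change    -0.009341    0.006227    0.003114    0.003114
  Equil        0.1427     0.03341    0.009676       2.806
  solve Keq expr → x = 0.003114; check Q = 0.01043
Then add 0.0141 M of L.
Step 3:
                    C           L           D           G
  Initial      0.1427     0.04751    0.009676       2.806
  Change     0.007788   -0.005192   -0.002596   -0.002596
  Equil        0.1505     0.04232    0.007081       2.803
  solve Keq expr → x = -0.002596; check Q = 0.01043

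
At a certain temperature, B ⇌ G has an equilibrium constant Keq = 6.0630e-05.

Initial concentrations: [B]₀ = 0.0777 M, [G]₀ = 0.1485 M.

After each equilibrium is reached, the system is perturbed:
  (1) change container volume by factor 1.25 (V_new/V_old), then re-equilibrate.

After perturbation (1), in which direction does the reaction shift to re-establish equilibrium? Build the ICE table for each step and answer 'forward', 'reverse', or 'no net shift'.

Q₀ = 1.911 vs Keq = 6.0630e-05 ⇒ Q>K, reverse
Step 1:
                   B          G
  I           0.0777     0.1485
  C           0.1485    -0.1485
  E           0.2262 1.3714e-05
  solve Keq expr → x = -0.1485; check Q = 6.0630e-05
Then change container volume by factor 1.25 (V_new/V_old).
Step 2:
                   B          G
  I           0.1809 1.0971e-05
  C                0          0
  E           0.1809 1.0971e-05
  solve Keq expr → x = 0; check Q = 6.0630e-05

Direction: no net shift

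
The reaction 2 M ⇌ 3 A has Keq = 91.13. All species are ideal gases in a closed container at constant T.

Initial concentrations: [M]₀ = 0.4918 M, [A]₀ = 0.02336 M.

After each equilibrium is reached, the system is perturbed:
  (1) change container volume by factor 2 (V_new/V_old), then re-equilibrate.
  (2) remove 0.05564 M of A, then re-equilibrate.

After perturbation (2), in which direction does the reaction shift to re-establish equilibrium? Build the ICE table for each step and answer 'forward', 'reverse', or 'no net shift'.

Direction: forward

Q₀ = 5.2704e-05 vs Keq = 91.13 ⇒ Q<K, forward
Step 1:
                  M         A
  Initial    0.4918   0.02336
  Change    -0.4338    0.6507
  Equil     0.05798    0.6741
  solve Keq expr → x = 0.2169; check Q = 91.13
Then change container volume by factor 2 (V_new/V_old).
Step 2:
                  M         A
  Initial   0.02899     0.337
  Change  -0.007461   0.01119
  Equil     0.02153    0.3482
  solve Keq expr → x = 0.003731; check Q = 91.13
Then remove 0.05564 M of A.
Step 3:
                  M         A
  Initial   0.02153    0.2926
  Change  -0.004385  0.006578
  Equil     0.01714    0.2992
  solve Keq expr → x = 0.002193; check Q = 91.13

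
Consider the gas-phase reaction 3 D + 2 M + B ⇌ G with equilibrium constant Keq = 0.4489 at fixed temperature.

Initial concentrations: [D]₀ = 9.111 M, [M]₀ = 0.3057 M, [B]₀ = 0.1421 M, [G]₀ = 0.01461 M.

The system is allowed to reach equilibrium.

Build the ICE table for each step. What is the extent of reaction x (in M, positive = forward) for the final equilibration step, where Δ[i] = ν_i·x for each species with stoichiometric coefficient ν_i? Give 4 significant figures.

x = 0.1032 M

Q₀ = 0.001455 vs Keq = 0.4489 ⇒ Q<K, forward
Step 1:
                  D         M         B         G
  I           9.111    0.3057    0.1421   0.01461
  C         -0.3095   -0.2063   -0.1032    0.1032
  E           8.802   0.09939   0.03895    0.1178
  solve Keq expr → x = 0.1032; check Q = 0.4489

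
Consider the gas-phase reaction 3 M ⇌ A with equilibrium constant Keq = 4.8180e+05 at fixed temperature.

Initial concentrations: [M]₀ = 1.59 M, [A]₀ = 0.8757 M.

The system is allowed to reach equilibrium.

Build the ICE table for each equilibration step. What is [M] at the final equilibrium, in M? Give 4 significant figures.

[M]_eq = 0.01427 M

Q₀ = 0.2179 vs Keq = 4.8180e+05 ⇒ Q<K, forward
Step 1:
                   M          A
  I             1.59     0.8757
  C           -1.576     0.5252
  E          0.01427      1.401
  solve Keq expr → x = 0.5252; check Q = 4.8180e+05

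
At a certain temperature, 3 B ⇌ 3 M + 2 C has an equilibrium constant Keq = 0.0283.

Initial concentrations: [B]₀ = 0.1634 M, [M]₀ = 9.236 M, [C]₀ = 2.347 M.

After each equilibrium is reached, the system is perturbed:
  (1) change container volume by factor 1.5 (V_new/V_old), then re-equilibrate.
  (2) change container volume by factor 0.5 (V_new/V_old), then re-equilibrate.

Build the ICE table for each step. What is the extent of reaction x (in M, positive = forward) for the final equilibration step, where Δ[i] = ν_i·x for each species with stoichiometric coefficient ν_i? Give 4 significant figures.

x = -0.03648 M

Q₀ = 9.9477e+05 vs Keq = 0.0283 ⇒ Q>K, reverse
Step 1:
                   B          M          C
  I           0.1634      9.236      2.347
  C              3.4       -3.4     -2.267
  E            3.563      5.836    0.08027
  solve Keq expr → x = -1.133; check Q = 0.0283
Then change container volume by factor 1.5 (V_new/V_old).
Step 2:
                   B          M          C
  I            2.376      3.891    0.05351
  C         -0.03582    0.03582    0.02388
  E             2.34      3.926    0.07739
  solve Keq expr → x = 0.01194; check Q = 0.0283
Then change container volume by factor 0.5 (V_new/V_old).
Step 3:
                   B          M          C
  I             4.68      7.853     0.1548
  C           0.1094    -0.1094   -0.07295
  E            4.789      7.743    0.08182
  solve Keq expr → x = -0.03648; check Q = 0.0283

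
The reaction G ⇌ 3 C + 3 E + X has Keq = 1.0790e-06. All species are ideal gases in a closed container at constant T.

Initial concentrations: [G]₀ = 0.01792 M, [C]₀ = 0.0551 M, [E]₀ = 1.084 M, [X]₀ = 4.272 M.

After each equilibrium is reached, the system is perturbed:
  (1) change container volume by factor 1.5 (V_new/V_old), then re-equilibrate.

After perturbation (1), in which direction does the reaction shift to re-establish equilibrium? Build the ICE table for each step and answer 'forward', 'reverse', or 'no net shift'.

Q₀ = 0.0508 vs Keq = 1.0790e-06 ⇒ Q>K, reverse
Step 1:
                    G           C           E           X
  I           0.01792      0.0551       1.084       4.272
  C           0.01769    -0.05308    -0.05308    -0.01769
  E           0.03561     0.00202       1.031       4.254
  solve Keq expr → x = -0.01769; check Q = 1.0790e-06
Then change container volume by factor 1.5 (V_new/V_old).
Step 2:
                    G           C           E           X
  I           0.02374    0.001347      0.6873       2.836
  C       -5.5080e-04    0.001652    0.001652  5.5080e-04
  E           0.02319    0.002999      0.6889       2.837
  solve Keq expr → x = 5.5080e-04; check Q = 1.0790e-06

Direction: forward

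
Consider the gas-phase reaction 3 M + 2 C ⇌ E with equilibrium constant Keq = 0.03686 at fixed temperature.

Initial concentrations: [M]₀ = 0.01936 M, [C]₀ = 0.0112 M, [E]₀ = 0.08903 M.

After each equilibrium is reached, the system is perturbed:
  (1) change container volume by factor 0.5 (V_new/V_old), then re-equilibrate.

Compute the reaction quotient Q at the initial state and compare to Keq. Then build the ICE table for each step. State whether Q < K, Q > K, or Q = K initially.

Q₀ = 9.7810e+07 vs Keq = 0.03686 ⇒ Q>K, reverse
Step 1:
                   M          C          E
  I          0.01936     0.0112    0.08903
  C            0.267      0.178     -0.089
  E           0.2864     0.1892 3.0982e-05
  solve Keq expr → x = -0.089; check Q = 0.03686
Then change container volume by factor 0.5 (V_new/V_old).
Step 2:
                   M          C          E
  I           0.5727     0.3784 6.1964e-05
  C        -0.002718  -0.001812 9.0608e-04
  E             0.57     0.3766 9.6804e-04
  solve Keq expr → x = 9.0608e-04; check Q = 0.03686

Q₀ = 9.7810e+07; Q > K (proceeds reverse)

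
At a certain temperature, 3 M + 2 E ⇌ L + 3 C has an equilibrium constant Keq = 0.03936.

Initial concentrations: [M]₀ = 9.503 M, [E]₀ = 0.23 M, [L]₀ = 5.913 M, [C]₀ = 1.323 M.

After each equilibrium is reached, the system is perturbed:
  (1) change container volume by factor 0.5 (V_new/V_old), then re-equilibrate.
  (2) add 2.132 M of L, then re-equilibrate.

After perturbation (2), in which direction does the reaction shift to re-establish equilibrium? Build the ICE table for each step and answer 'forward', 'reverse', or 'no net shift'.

Q₀ = 0.3016 vs Keq = 0.03936 ⇒ Q>K, reverse
Step 1:
                  M         E         L         C
  Initial     9.503      0.23     5.913     1.323
  Change     0.2849    0.1899  -0.09497   -0.2849
  Equil       9.788    0.4199     5.818     1.038
  solve Keq expr → x = -0.09497; check Q = 0.03936
Then change container volume by factor 0.5 (V_new/V_old).
Step 2:
                  M         E         L         C
  Initial     19.58    0.8399     11.64     2.076
  Change    -0.2103   -0.1402    0.0701    0.2103
  Equil       19.37    0.6997     11.71     2.286
  solve Keq expr → x = 0.0701; check Q = 0.03936
Then add 2.132 M of L.
Step 3:
                  M         E         L         C
  Initial     19.37    0.6997     13.84     2.286
  Change    0.04969   0.03313  -0.01656  -0.04969
  Equil       19.42    0.7328     13.82     2.237
  solve Keq expr → x = -0.01656; check Q = 0.03936

Direction: reverse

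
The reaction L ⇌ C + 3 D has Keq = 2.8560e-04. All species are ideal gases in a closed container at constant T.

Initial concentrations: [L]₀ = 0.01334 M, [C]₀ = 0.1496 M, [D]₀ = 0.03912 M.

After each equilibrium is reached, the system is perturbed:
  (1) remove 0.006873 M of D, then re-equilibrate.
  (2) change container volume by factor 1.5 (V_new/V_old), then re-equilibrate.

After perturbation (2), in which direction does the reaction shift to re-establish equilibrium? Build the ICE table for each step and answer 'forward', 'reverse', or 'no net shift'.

Q₀ = 6.7139e-04 vs Keq = 2.8560e-04 ⇒ Q>K, reverse
Step 1:
                    L           C           D
  Initial     0.01334      0.1496     0.03912
  Change     0.002578   -0.002578   -0.007733
  Equil       0.01592       0.147     0.03139
  solve Keq expr → x = -0.002578; check Q = 2.8560e-04
Then remove 0.006873 M of D.
Step 2:
                    L           C           D
  Initial     0.01592       0.147     0.02451
  Change    -0.001832    0.001832    0.005495
  Equil       0.01409      0.1489     0.03001
  solve Keq expr → x = 0.001832; check Q = 2.8560e-04
Then change container volume by factor 1.5 (V_new/V_old).
Step 3:
                    L           C           D
  Initial    0.009391     0.09924     0.02001
  Change    -0.002349    0.002349    0.007046
  Equil      0.007042      0.1016     0.02705
  solve Keq expr → x = 0.002349; check Q = 2.8560e-04

Direction: forward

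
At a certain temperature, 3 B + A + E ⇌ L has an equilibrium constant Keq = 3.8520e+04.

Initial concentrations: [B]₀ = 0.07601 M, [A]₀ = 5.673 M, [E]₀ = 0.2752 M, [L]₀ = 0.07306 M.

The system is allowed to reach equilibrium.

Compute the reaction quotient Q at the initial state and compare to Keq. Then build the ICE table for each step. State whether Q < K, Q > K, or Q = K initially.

Q₀ = 106.6 vs Keq = 3.8520e+04 ⇒ Q<K, forward
Step 1:
                  B         A         E         L
  init      0.07601     5.673    0.2752   0.07306
  Δ        -0.06406  -0.02135  -0.02135   0.02135
  eq        0.01195     5.652    0.2538   0.09441
  solve Keq expr → x = 0.02135; check Q = 3.8520e+04

Q₀ = 106.6; Q < K (proceeds forward)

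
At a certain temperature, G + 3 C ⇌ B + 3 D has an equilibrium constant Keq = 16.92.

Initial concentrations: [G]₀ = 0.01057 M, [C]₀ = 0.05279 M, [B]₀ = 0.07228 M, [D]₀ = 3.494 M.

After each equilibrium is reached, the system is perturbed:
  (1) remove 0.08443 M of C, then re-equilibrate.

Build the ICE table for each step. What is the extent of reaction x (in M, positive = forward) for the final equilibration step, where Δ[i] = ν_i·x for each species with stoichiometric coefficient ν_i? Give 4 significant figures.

x = -5.0378e-04 M

Q₀ = 1.9827e+06 vs Keq = 16.92 ⇒ Q>K, reverse
Step 1:
                   G          C          B          D
  Initial    0.01057    0.05279    0.07228      3.494
  Change     0.07153     0.2146   -0.07153    -0.2146
  Equil       0.0821     0.2674 7.5281e-04      3.279
  solve Keq expr → x = -0.07153; check Q = 16.92
Then remove 0.08443 M of C.
Step 2:
                   G          C          B          D
  Initial     0.0821     0.1829 7.5281e-04      3.279
  Change  5.0378e-04   0.001511 -5.0378e-04  -0.001511
  Equil       0.0826     0.1845 2.4903e-04      3.278
  solve Keq expr → x = -5.0378e-04; check Q = 16.92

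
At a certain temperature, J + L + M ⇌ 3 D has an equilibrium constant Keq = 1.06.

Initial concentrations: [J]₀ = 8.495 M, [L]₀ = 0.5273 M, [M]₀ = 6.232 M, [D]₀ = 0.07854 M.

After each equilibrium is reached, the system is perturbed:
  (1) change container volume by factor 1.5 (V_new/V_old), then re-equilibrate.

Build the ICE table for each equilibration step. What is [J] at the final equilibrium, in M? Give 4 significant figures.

[J]_eq = 5.355 M

Q₀ = 1.7355e-05 vs Keq = 1.06 ⇒ Q<K, forward
Step 1:
                    J           L           M           D
  Initial       8.495      0.5273       6.232     0.07854
  Change       -0.463      -0.463      -0.463       1.389
  Equil         8.032     0.06433       5.769       1.467
  solve Keq expr → x = 0.463; check Q = 1.06
Then change container volume by factor 1.5 (V_new/V_old).
Step 2:
                    J           L           M           D
  Initial       5.355     0.04289       3.846      0.9783
  Change            0           0           0           0
  Equil         5.355     0.04289       3.846      0.9783
  solve Keq expr → x = 0; check Q = 1.06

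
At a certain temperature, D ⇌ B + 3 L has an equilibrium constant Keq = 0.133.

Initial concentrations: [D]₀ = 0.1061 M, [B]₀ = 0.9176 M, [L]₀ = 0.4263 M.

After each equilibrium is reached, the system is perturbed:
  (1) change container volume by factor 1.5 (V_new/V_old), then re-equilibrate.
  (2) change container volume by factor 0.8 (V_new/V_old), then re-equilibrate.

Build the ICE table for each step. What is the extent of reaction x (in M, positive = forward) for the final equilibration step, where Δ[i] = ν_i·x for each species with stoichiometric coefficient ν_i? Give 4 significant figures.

x = -0.0164 M

Q₀ = 0.67 vs Keq = 0.133 ⇒ Q>K, reverse
Step 1:
                  D         B         L
  I          0.1061    0.9176    0.4263
  C         0.04682  -0.04682   -0.1405
  E          0.1529    0.8708    0.2858
  solve Keq expr → x = -0.04682; check Q = 0.133
Then change container volume by factor 1.5 (V_new/V_old).
Step 2:
                  D         B         L
  I          0.1019    0.5805    0.1906
  C        -0.02289   0.02289   0.06868
  E         0.07905    0.6034    0.2592
  solve Keq expr → x = 0.02289; check Q = 0.133
Then change container volume by factor 0.8 (V_new/V_old).
Step 3:
                  D         B         L
  I         0.09881    0.7543    0.3241
  C          0.0164   -0.0164  -0.04919
  E          0.1152    0.7379    0.2749
  solve Keq expr → x = -0.0164; check Q = 0.133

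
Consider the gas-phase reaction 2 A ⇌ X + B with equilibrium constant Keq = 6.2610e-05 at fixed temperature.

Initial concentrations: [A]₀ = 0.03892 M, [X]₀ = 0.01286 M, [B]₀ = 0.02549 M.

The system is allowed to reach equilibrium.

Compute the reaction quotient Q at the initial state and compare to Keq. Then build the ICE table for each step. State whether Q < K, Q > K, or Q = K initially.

Q₀ = 0.2164 vs Keq = 6.2610e-05 ⇒ Q>K, reverse
Step 1:
                   A          X          B
  Initial    0.03892    0.01286    0.02549
  Change     0.02568   -0.01284   -0.01284
  Equil       0.0646 2.0653e-05    0.01265
  solve Keq expr → x = -0.01284; check Q = 6.2610e-05

Q₀ = 0.2164; Q > K (proceeds reverse)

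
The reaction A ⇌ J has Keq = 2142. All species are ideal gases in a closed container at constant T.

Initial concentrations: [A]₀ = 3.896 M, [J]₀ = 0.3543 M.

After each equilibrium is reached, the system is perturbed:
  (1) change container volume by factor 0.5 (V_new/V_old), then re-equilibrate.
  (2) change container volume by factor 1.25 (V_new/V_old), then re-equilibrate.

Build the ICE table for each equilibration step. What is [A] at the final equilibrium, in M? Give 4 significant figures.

Q₀ = 0.09094 vs Keq = 2142 ⇒ Q<K, forward
Step 1:
                   A          J
  I            3.896     0.3543
  C           -3.894      3.894
  E         0.001983      4.248
  solve Keq expr → x = 3.894; check Q = 2142
Then change container volume by factor 0.5 (V_new/V_old).
Step 2:
                   A          J
  I         0.003967      8.497
  C                0          0
  E         0.003967      8.497
  solve Keq expr → x = 0; check Q = 2142
Then change container volume by factor 1.25 (V_new/V_old).
Step 3:
                   A          J
  I         0.003173      6.797
  C                0          0
  E         0.003173      6.797
  solve Keq expr → x = 0; check Q = 2142

[A]_eq = 0.003173 M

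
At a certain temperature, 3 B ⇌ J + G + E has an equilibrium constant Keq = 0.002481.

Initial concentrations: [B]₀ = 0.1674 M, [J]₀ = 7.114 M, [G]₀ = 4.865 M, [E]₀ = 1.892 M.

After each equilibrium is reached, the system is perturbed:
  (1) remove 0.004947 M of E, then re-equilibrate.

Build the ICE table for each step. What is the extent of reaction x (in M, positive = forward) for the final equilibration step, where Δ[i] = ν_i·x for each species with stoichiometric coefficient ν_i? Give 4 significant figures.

x = 0.004657 M

Q₀ = 1.3959e+04 vs Keq = 0.002481 ⇒ Q>K, reverse
Step 1:
                    B           J           G           E
  I            0.1674       7.114       4.865       1.892
  C             5.586      -1.862      -1.862      -1.862
  E             5.754       5.252       3.003     0.02996
  solve Keq expr → x = -1.862; check Q = 0.002481
Then remove 0.004947 M of E.
Step 2:
                    B           J           G           E
  I             5.754       5.252       3.003     0.02501
  C          -0.01397    0.004657    0.004657    0.004657
  E              5.74       5.257       3.008     0.02967
  solve Keq expr → x = 0.004657; check Q = 0.002481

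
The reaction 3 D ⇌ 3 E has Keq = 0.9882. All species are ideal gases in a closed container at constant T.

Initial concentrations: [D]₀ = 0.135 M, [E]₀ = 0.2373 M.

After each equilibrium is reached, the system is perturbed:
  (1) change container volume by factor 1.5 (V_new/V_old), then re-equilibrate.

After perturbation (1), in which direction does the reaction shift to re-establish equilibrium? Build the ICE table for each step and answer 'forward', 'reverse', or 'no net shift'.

Direction: no net shift

Q₀ = 5.431 vs Keq = 0.9882 ⇒ Q>K, reverse
Step 1:
                   D          E
  Initial      0.135     0.2373
  Change     0.05152   -0.05152
  Equil       0.1865     0.1858
  solve Keq expr → x = -0.01717; check Q = 0.9882
Then change container volume by factor 1.5 (V_new/V_old).
Step 2:
                   D          E
  Initial     0.1243     0.1239
  Change           0          0
  Equil       0.1243     0.1239
  solve Keq expr → x = 0; check Q = 0.9882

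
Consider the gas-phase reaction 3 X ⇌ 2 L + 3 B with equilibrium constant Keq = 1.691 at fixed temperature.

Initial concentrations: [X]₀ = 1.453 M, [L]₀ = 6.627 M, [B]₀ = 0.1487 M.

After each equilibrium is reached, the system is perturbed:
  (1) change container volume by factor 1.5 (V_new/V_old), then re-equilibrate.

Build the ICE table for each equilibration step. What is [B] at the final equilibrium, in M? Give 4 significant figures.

Q₀ = 0.04707 vs Keq = 1.691 ⇒ Q<K, forward
Step 1:
                    X           L           B
  I             1.453       6.627      0.1487
  C           -0.2506      0.1671      0.2506
  E             1.202       6.794      0.3993
  solve Keq expr → x = 0.08354; check Q = 1.691
Then change container volume by factor 1.5 (V_new/V_old).
Step 2:
                    X           L           B
  I            0.8016       4.529      0.2662
  C          -0.05633     0.03755     0.05633
  E            0.7452       4.567      0.3226
  solve Keq expr → x = 0.01878; check Q = 1.691

[B]_eq = 0.3226 M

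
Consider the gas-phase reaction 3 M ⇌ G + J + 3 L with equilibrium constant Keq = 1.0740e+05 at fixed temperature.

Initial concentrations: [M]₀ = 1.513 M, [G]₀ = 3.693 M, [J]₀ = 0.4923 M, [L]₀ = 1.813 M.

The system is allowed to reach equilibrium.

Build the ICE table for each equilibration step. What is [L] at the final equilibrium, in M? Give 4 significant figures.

Q₀ = 3.128 vs Keq = 1.0740e+05 ⇒ Q<K, forward
Step 1:
                   M          G          J          L
  init         1.513      3.693     0.4923      1.813
  Δ           -1.406     0.4685     0.4685      1.406
  eq          0.1075      4.162     0.9608      3.219
  solve Keq expr → x = 0.4685; check Q = 1.0740e+05

[L]_eq = 3.219 M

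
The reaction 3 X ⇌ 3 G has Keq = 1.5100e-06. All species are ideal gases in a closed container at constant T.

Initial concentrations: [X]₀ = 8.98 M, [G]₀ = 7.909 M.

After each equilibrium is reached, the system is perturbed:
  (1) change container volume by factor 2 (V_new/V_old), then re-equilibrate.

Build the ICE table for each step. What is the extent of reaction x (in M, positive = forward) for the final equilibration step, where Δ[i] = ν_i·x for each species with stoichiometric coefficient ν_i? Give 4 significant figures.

x = 0 M

Q₀ = 0.6832 vs Keq = 1.5100e-06 ⇒ Q>K, reverse
Step 1:
                  X         G
  I            8.98     7.909
  C           7.717    -7.717
  E            16.7    0.1916
  solve Keq expr → x = -2.572; check Q = 1.5100e-06
Then change container volume by factor 2 (V_new/V_old).
Step 2:
                  X         G
  I           8.349   0.09578
  C               0         0
  E           8.349   0.09578
  solve Keq expr → x = 0; check Q = 1.5100e-06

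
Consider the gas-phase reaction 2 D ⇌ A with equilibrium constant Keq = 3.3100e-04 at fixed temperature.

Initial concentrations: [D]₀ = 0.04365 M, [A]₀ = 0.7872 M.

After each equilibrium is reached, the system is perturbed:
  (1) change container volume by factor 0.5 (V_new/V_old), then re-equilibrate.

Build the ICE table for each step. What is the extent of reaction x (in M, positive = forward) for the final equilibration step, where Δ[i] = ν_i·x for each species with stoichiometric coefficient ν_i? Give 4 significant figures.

Q₀ = 413.2 vs Keq = 3.3100e-04 ⇒ Q>K, reverse
Step 1:
                   D          A
  init       0.04365     0.7872
  Δ            1.573    -0.7863
  eq           1.616 8.6473e-04
  solve Keq expr → x = -0.7863; check Q = 3.3100e-04
Then change container volume by factor 0.5 (V_new/V_old).
Step 2:
                   D          A
  init         3.233   0.001729
  Δ        -0.003444   0.001722
  eq           3.229   0.003452
  solve Keq expr → x = 0.001722; check Q = 3.3100e-04

x = 0.001722 M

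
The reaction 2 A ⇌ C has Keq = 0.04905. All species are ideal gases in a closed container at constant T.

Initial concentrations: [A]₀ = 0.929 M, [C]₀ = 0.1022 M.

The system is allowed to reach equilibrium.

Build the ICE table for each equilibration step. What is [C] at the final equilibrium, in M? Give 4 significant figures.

[C]_eq = 0.05198 M

Q₀ = 0.1184 vs Keq = 0.04905 ⇒ Q>K, reverse
Step 1:
                    A           C
  I             0.929      0.1022
  C            0.1004    -0.05022
  E             1.029     0.05198
  solve Keq expr → x = -0.05022; check Q = 0.04905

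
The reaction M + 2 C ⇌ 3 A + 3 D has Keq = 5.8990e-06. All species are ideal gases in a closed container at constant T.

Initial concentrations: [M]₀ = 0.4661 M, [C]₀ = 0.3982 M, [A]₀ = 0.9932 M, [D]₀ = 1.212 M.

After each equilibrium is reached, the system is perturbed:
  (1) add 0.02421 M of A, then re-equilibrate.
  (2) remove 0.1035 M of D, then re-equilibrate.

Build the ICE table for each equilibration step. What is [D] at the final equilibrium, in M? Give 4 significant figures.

[D]_eq = 0.1828 M

Q₀ = 23.6 vs Keq = 5.8990e-06 ⇒ Q>K, reverse
Step 1:
                    M           C           A           D
  I            0.4661      0.3982      0.9932       1.212
  C             0.311      0.6219     -0.9329     -0.9329
  E            0.7771        1.02     0.06031      0.2791
  solve Keq expr → x = -0.311; check Q = 5.8990e-06
Then add 0.02421 M of A.
Step 2:
                    M           C           A           D
  I            0.7771        1.02     0.08452      0.2791
  C          0.006357     0.01271    -0.01907    -0.01907
  E            0.7834       1.033     0.06545        0.26
  solve Keq expr → x = -0.006357; check Q = 5.8990e-06
Then remove 0.1035 M of D.
Step 3:
                    M           C           A           D
  I            0.7834       1.033     0.06545      0.1565
  C         -0.008752     -0.0175     0.02626     0.02626
  E            0.7747       1.015     0.09171      0.1828
  solve Keq expr → x = 0.008752; check Q = 5.8990e-06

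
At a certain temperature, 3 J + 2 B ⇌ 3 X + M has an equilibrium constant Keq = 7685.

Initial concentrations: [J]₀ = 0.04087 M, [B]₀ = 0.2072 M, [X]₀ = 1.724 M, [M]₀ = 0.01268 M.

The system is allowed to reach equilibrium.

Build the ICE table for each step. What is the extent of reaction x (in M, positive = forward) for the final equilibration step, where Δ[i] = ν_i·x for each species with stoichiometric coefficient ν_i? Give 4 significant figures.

Q₀ = 2.2169e+04 vs Keq = 7685 ⇒ Q>K, reverse
Step 1:
                   J          B          X          M
  Initial    0.04087     0.2072      1.724    0.01268
  Change     0.01017   0.006777   -0.01017  -0.003388
  Equil      0.05104      0.214      1.714   0.009292
  solve Keq expr → x = -0.003388; check Q = 7685

x = -0.003388 M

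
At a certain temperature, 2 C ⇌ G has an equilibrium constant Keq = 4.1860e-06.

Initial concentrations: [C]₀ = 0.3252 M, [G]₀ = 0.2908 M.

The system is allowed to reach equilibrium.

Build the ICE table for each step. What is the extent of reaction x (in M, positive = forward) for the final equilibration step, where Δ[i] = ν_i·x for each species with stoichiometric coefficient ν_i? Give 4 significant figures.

x = -0.2908 M

Q₀ = 2.75 vs Keq = 4.1860e-06 ⇒ Q>K, reverse
Step 1:
                    C           G
  I            0.3252      0.2908
  C            0.5816     -0.2908
  E            0.9068  3.4420e-06
  solve Keq expr → x = -0.2908; check Q = 4.1860e-06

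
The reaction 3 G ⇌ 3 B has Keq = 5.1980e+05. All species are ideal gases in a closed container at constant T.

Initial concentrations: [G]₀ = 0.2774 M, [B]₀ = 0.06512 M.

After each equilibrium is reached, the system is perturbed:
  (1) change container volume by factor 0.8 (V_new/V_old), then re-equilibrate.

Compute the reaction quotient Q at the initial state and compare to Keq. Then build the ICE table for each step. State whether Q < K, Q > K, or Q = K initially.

Q₀ = 0.01294; Q < K (proceeds forward)

Q₀ = 0.01294 vs Keq = 5.1980e+05 ⇒ Q<K, forward
Step 1:
                   G          B
  I           0.2774    0.06512
  C          -0.2732     0.2732
  E         0.004208     0.3383
  solve Keq expr → x = 0.09106; check Q = 5.1980e+05
Then change container volume by factor 0.8 (V_new/V_old).
Step 2:
                   G          B
  I          0.00526     0.4229
  C                0          0
  E          0.00526     0.4229
  solve Keq expr → x = 0; check Q = 5.1980e+05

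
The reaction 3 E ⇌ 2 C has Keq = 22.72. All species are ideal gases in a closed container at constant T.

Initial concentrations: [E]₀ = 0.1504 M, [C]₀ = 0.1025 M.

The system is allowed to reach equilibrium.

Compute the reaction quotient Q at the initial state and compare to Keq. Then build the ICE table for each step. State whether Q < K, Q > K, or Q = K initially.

Q₀ = 3.088 vs Keq = 22.72 ⇒ Q<K, forward
Step 1:
                  E         C
  init       0.1504    0.1025
  Δ        -0.05545   0.03696
  eq        0.09495    0.1395
  solve Keq expr → x = 0.01848; check Q = 22.72

Q₀ = 3.088; Q < K (proceeds forward)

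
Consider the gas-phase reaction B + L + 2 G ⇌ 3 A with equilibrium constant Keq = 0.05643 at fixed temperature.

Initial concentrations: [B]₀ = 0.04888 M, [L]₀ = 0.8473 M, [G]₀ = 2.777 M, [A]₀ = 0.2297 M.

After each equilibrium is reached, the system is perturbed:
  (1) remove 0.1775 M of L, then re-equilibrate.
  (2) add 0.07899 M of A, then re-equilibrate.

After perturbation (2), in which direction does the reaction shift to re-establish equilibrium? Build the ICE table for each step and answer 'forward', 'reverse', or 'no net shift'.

Direction: reverse

Q₀ = 0.03795 vs Keq = 0.05643 ⇒ Q<K, forward
Step 1:
                    B           L           G           A
  Initial     0.04888      0.8473       2.777      0.2297
  Change    -0.006382   -0.006382    -0.01276     0.01914
  Equil        0.0425      0.8409       2.764      0.2488
  solve Keq expr → x = 0.006382; check Q = 0.05643
Then remove 0.1775 M of L.
Step 2:
                    B           L           G           A
  Initial      0.0425      0.6634       2.764      0.2488
  Change     0.003793    0.003793    0.007586    -0.01138
  Equil       0.04629      0.6672       2.772      0.2375
  solve Keq expr → x = -0.003793; check Q = 0.05643
Then add 0.07899 M of A.
Step 3:
                    B           L           G           A
  Initial     0.04629      0.6672       2.772      0.3165
  Change      0.01647     0.01647     0.03293     -0.0494
  Equil       0.06276      0.6837       2.805      0.2671
  solve Keq expr → x = -0.01647; check Q = 0.05643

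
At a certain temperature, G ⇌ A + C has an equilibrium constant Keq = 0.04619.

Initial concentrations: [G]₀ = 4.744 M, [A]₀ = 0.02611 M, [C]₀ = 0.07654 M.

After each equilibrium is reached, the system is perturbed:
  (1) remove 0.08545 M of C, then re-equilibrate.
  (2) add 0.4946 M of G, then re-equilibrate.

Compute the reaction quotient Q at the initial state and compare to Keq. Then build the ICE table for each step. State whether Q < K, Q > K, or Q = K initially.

Q₀ = 4.2126e-04; Q < K (proceeds forward)

Q₀ = 4.2126e-04 vs Keq = 0.04619 ⇒ Q<K, forward
Step 1:
                  G         A         C
  Initial     4.744   0.02611   0.07654
  Change    -0.3975    0.3975    0.3975
  Equil       4.347    0.4236     0.474
  solve Keq expr → x = 0.3975; check Q = 0.04619
Then remove 0.08545 M of C.
Step 2:
                  G         A         C
  Initial     4.347    0.4236    0.3885
  Change   -0.04028   0.04028   0.04028
  Equil       4.306    0.4638    0.4288
  solve Keq expr → x = 0.04028; check Q = 0.04619
Then add 0.4946 M of G.
Step 3:
                  G         A         C
  Initial     4.801    0.4638    0.4288
  Change   -0.02373   0.02373   0.02373
  Equil       4.777    0.4876    0.4526
  solve Keq expr → x = 0.02373; check Q = 0.04619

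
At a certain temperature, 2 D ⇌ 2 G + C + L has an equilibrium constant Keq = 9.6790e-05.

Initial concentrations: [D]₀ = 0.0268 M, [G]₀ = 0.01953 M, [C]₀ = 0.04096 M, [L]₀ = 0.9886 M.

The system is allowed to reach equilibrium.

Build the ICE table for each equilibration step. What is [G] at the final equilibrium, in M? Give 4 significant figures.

[G]_eq = 0.002424 M

Q₀ = 0.0215 vs Keq = 9.6790e-05 ⇒ Q>K, reverse
Step 1:
                  D         G         C         L
  I          0.0268   0.01953   0.04096    0.9886
  C         0.01711  -0.01711 -0.008553 -0.008553
  E         0.04391  0.002424   0.03241      0.98
  solve Keq expr → x = -0.008553; check Q = 9.6790e-05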